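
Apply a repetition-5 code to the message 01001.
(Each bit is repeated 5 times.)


Each bit -> 5 copies

0000011111000000000011111


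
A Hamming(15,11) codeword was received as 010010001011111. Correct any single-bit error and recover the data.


Syndrome = 5: error at position 5

Data: 00001011111 (corrected bit 5)


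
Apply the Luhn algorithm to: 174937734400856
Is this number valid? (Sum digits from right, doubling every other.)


Luhn sum = 67
67 mod 10 = 7

Invalid (Luhn sum mod 10 = 7)


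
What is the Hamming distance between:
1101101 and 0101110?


XOR: 1000011
Count of 1s: 3

3


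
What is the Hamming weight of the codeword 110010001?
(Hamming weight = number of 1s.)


Counting 1s in 110010001

4


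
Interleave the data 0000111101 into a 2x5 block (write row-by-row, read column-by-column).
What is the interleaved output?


Matrix:
  00001
  11101
Read columns: 0101010011

0101010011


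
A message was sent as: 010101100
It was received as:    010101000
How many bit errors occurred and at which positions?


XOR: 000000100

1 error(s) at position(s): 6


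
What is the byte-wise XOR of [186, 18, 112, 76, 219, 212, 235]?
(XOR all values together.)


XOR chain: 186 ^ 18 ^ 112 ^ 76 ^ 219 ^ 212 ^ 235 = 112

112


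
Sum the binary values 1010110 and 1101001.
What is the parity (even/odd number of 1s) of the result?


1010110 = 86
1101001 = 105
Sum = 191 = 10111111
1s count = 7

odd parity (7 ones in 10111111)


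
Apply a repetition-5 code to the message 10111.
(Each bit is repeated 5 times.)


Each bit -> 5 copies

1111100000111111111111111


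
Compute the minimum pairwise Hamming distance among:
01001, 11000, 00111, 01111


Comparing all pairs, minimum distance: 1
Can detect 0 errors, correct 0 errors

1


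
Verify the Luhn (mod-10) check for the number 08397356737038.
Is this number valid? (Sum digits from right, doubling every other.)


Luhn sum = 65
65 mod 10 = 5

Invalid (Luhn sum mod 10 = 5)


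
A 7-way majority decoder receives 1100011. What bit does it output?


Ones: 4 out of 7
Threshold: 4

1 (4/7 voted 1)


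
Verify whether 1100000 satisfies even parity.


Number of 1s: 2

Yes, parity is correct (2 ones)


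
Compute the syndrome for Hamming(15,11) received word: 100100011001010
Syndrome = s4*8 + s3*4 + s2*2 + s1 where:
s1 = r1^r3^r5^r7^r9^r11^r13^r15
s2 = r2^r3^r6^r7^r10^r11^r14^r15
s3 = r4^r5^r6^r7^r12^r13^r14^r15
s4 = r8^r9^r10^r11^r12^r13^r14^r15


s1=0, s2=1, s3=1, s4=0

Syndrome = 6 (error at position 6)


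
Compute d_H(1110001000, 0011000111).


XOR: 1101001111
Count of 1s: 7

7


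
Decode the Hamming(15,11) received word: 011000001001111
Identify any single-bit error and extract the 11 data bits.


Syndrome = 8: error at position 8

Data: 10001001111 (corrected bit 8)


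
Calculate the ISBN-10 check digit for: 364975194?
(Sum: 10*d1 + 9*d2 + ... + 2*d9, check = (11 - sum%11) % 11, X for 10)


Weighted sum: 285
285 mod 11 = 10

Check digit: 1


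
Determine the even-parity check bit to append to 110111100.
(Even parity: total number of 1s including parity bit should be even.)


Number of 1s in data: 6
Parity bit: 0

0


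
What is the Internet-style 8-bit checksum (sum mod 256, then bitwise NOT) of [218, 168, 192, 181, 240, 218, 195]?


Sum = 1412 mod 256 = 132
Complement = 123

123


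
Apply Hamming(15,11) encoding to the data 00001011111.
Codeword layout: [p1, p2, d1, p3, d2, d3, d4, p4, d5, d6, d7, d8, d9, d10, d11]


Parity bits: p1=0, p2=1, p3=0, p4=0

010000001011111


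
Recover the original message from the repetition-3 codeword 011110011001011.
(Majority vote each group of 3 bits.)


Groups: 011, 110, 011, 001, 011
Majority votes: 11101

11101


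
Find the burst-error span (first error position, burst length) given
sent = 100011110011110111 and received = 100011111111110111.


XOR: 000000001100000000

Burst at position 8, length 2


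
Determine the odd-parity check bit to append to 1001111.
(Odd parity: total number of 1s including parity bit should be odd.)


Number of 1s in data: 5
Parity bit: 0

0


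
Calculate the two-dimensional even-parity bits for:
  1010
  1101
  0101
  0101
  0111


Row parities: 01001
Column parities: 0000

Row P: 01001, Col P: 0000, Corner: 0


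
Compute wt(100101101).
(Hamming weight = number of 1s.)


Counting 1s in 100101101

5


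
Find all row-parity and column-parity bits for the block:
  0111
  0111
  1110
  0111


Row parities: 1111
Column parities: 1001

Row P: 1111, Col P: 1001, Corner: 0


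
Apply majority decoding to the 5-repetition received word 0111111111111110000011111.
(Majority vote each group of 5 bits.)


Groups: 01111, 11111, 11111, 00000, 11111
Majority votes: 11101

11101


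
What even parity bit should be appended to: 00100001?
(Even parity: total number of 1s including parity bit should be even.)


Number of 1s in data: 2
Parity bit: 0

0


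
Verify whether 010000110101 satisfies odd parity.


Number of 1s: 5

Yes, parity is correct (5 ones)


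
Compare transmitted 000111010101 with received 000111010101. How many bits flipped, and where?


XOR: 000000000000

0 errors (received matches sent)


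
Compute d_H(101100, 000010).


XOR: 101110
Count of 1s: 4

4


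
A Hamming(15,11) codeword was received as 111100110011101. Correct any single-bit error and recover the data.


Syndrome = 14: error at position 14

Data: 10010011111 (corrected bit 14)


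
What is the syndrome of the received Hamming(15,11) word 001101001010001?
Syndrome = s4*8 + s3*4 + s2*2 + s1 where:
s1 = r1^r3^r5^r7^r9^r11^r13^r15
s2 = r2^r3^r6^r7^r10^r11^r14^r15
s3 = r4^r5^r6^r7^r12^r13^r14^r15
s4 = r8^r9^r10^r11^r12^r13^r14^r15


s1=0, s2=0, s3=1, s4=1

Syndrome = 12 (error at position 12)


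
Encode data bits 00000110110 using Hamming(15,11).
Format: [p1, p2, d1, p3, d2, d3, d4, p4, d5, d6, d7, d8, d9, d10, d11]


Parity bits: p1=0, p2=1, p3=0, p4=0

010000000110110


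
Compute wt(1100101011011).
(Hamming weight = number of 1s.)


Counting 1s in 1100101011011

8


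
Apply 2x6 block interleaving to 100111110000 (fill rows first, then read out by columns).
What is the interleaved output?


Matrix:
  100111
  110000
Read columns: 110100101010

110100101010


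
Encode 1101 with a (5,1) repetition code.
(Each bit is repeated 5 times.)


Each bit -> 5 copies

11111111110000011111


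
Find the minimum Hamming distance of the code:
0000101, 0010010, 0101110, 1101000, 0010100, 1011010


Comparing all pairs, minimum distance: 2
Can detect 1 errors, correct 0 errors

2


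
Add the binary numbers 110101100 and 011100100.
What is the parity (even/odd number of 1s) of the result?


110101100 = 428
011100100 = 228
Sum = 656 = 1010010000
1s count = 3

odd parity (3 ones in 1010010000)


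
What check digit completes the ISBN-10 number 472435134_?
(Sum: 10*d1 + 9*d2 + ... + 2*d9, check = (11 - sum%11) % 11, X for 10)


Weighted sum: 211
211 mod 11 = 2

Check digit: 9


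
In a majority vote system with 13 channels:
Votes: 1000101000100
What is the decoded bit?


Ones: 4 out of 13
Threshold: 7

0 (4/13 voted 1)


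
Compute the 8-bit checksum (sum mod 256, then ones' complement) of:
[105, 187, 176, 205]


Sum = 673 mod 256 = 161
Complement = 94

94


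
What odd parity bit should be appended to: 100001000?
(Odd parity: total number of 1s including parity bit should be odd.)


Number of 1s in data: 2
Parity bit: 1

1


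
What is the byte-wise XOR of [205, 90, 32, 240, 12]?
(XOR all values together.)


XOR chain: 205 ^ 90 ^ 32 ^ 240 ^ 12 = 75

75


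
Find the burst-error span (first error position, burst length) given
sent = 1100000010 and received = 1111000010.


XOR: 0011000000

Burst at position 2, length 2


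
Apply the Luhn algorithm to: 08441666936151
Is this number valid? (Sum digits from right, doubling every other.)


Luhn sum = 55
55 mod 10 = 5

Invalid (Luhn sum mod 10 = 5)


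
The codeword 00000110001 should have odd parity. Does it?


Number of 1s: 3

Yes, parity is correct (3 ones)


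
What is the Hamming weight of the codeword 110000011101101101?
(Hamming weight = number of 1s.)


Counting 1s in 110000011101101101

10


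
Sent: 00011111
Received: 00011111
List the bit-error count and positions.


XOR: 00000000

0 errors (received matches sent)


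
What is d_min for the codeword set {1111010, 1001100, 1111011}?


Comparing all pairs, minimum distance: 1
Can detect 0 errors, correct 0 errors

1


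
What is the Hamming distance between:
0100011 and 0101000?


XOR: 0001011
Count of 1s: 3

3


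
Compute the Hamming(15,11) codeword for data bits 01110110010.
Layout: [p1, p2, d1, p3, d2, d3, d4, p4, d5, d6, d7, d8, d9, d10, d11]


Parity bits: p1=1, p2=1, p3=0, p4=1

110011110110010


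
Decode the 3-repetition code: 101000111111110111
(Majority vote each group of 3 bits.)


Groups: 101, 000, 111, 111, 110, 111
Majority votes: 101111

101111


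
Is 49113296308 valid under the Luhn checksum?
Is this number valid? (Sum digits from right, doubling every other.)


Luhn sum = 46
46 mod 10 = 6

Invalid (Luhn sum mod 10 = 6)


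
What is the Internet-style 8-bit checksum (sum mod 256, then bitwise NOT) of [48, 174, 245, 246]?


Sum = 713 mod 256 = 201
Complement = 54

54


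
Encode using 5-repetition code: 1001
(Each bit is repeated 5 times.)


Each bit -> 5 copies

11111000000000011111


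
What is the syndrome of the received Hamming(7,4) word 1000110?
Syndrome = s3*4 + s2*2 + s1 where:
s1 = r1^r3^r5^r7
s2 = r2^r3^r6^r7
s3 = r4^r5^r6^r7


s1=0, s2=1, s3=0

Syndrome = 2 (error at position 2)


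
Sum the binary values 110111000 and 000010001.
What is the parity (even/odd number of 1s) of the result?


110111000 = 440
000010001 = 17
Sum = 457 = 111001001
1s count = 5

odd parity (5 ones in 111001001)


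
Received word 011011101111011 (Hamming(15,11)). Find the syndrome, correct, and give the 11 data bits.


Syndrome = 0: no error detected

Data: 11111111011 (no errors)


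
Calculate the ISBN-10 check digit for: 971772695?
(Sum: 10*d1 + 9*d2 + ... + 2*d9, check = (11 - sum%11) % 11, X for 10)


Weighted sum: 323
323 mod 11 = 4

Check digit: 7


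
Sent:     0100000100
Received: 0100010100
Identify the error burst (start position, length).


XOR: 0000010000

Burst at position 5, length 1


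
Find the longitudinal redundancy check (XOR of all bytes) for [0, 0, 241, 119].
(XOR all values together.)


XOR chain: 0 ^ 0 ^ 241 ^ 119 = 134

134


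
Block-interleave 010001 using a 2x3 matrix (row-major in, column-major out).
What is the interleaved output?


Matrix:
  010
  001
Read columns: 001001

001001


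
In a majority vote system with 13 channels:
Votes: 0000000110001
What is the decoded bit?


Ones: 3 out of 13
Threshold: 7

0 (3/13 voted 1)


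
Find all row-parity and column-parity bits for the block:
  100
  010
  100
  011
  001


Row parities: 11101
Column parities: 000

Row P: 11101, Col P: 000, Corner: 0


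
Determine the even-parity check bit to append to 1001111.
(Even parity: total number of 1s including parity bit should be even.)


Number of 1s in data: 5
Parity bit: 1

1


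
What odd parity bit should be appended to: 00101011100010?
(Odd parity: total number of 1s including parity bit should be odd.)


Number of 1s in data: 6
Parity bit: 1

1


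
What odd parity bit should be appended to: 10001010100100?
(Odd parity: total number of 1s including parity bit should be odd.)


Number of 1s in data: 5
Parity bit: 0

0


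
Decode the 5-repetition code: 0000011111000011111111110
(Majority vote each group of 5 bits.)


Groups: 00000, 11111, 00001, 11111, 11110
Majority votes: 01011

01011


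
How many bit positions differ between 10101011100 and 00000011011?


XOR: 10101000111
Count of 1s: 6

6


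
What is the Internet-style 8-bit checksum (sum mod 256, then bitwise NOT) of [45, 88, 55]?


Sum = 188 mod 256 = 188
Complement = 67

67


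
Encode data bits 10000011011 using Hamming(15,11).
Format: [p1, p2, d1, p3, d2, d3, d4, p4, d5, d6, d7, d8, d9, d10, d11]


Parity bits: p1=1, p2=0, p3=1, p4=0

101100000011011


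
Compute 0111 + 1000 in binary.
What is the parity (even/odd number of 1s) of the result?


0111 = 7
1000 = 8
Sum = 15 = 1111
1s count = 4

even parity (4 ones in 1111)


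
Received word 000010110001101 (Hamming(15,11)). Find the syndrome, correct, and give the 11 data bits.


Syndrome = 4: error at position 4

Data: 01010001101 (corrected bit 4)


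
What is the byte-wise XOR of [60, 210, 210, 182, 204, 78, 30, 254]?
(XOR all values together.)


XOR chain: 60 ^ 210 ^ 210 ^ 182 ^ 204 ^ 78 ^ 30 ^ 254 = 232

232


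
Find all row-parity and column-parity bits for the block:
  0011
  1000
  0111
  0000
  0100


Row parities: 01101
Column parities: 1000

Row P: 01101, Col P: 1000, Corner: 1


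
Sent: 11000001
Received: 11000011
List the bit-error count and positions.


XOR: 00000010

1 error(s) at position(s): 6


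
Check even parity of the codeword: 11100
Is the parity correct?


Number of 1s: 3

No, parity error (3 ones)


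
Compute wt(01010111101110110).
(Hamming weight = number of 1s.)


Counting 1s in 01010111101110110

11


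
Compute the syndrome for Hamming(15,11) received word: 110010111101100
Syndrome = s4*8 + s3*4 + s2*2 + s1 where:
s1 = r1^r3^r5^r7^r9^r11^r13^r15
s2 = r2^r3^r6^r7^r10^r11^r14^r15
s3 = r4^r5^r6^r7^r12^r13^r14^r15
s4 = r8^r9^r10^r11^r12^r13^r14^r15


s1=1, s2=1, s3=0, s4=1

Syndrome = 11 (error at position 11)


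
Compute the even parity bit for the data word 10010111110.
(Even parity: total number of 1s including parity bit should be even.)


Number of 1s in data: 7
Parity bit: 1

1


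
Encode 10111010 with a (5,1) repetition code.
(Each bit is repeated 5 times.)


Each bit -> 5 copies

1111100000111111111111111000001111100000


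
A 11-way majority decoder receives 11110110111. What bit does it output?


Ones: 9 out of 11
Threshold: 6

1 (9/11 voted 1)


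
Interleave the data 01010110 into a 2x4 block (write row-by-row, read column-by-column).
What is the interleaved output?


Matrix:
  0101
  0110
Read columns: 00110110

00110110


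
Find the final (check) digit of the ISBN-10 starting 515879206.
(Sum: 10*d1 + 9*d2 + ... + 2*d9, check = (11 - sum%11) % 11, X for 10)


Weighted sum: 262
262 mod 11 = 9

Check digit: 2


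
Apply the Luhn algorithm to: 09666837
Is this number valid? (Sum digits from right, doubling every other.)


Luhn sum = 42
42 mod 10 = 2

Invalid (Luhn sum mod 10 = 2)


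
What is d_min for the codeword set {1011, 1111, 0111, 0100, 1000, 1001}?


Comparing all pairs, minimum distance: 1
Can detect 0 errors, correct 0 errors

1


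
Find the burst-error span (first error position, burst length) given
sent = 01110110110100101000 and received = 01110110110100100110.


XOR: 00000000000000001110

Burst at position 16, length 3


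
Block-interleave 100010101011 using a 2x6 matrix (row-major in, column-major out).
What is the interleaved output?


Matrix:
  100010
  101011
Read columns: 110001001101

110001001101


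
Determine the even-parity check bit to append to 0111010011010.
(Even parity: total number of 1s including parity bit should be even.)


Number of 1s in data: 7
Parity bit: 1

1


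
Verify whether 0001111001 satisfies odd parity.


Number of 1s: 5

Yes, parity is correct (5 ones)


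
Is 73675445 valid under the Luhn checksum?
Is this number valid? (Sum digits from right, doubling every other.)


Luhn sum = 36
36 mod 10 = 6

Invalid (Luhn sum mod 10 = 6)


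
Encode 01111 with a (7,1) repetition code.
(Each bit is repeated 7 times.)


Each bit -> 7 copies

00000001111111111111111111111111111


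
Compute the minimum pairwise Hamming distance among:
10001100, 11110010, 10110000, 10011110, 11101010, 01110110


Comparing all pairs, minimum distance: 2
Can detect 1 errors, correct 0 errors

2


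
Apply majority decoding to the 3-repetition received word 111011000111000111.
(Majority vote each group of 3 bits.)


Groups: 111, 011, 000, 111, 000, 111
Majority votes: 110101

110101


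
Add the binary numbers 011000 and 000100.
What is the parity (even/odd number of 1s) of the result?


011000 = 24
000100 = 4
Sum = 28 = 11100
1s count = 3

odd parity (3 ones in 11100)


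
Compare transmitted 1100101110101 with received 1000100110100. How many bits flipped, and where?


XOR: 0100001000001

3 error(s) at position(s): 1, 6, 12


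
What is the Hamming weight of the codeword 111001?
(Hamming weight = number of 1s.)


Counting 1s in 111001

4


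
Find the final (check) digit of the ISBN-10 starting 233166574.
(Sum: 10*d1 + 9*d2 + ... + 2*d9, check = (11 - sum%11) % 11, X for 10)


Weighted sum: 193
193 mod 11 = 6

Check digit: 5


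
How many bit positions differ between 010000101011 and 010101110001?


XOR: 000101011010
Count of 1s: 5

5


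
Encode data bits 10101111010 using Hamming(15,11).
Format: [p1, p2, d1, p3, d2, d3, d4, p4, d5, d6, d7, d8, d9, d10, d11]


Parity bits: p1=1, p2=1, p3=1, p4=1

111101011111010


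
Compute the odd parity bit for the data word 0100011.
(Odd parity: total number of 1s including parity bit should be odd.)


Number of 1s in data: 3
Parity bit: 0

0


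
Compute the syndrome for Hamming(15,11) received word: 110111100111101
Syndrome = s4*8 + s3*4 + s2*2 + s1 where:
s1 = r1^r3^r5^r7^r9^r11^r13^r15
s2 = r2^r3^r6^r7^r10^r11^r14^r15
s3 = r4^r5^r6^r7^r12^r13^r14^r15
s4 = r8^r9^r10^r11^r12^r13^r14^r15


s1=0, s2=0, s3=1, s4=1

Syndrome = 12 (error at position 12)


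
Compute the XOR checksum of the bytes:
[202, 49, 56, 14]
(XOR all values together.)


XOR chain: 202 ^ 49 ^ 56 ^ 14 = 205

205


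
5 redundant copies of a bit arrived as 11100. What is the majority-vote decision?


Ones: 3 out of 5
Threshold: 3

1 (3/5 voted 1)


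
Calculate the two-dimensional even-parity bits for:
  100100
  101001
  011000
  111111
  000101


Row parities: 01000
Column parities: 101111

Row P: 01000, Col P: 101111, Corner: 1


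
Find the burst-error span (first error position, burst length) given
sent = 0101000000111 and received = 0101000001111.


XOR: 0000000001000

Burst at position 9, length 1


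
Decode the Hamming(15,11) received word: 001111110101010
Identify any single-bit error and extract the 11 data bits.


Syndrome = 3: error at position 3

Data: 01110101010 (corrected bit 3)


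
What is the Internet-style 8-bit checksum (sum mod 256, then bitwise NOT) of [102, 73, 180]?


Sum = 355 mod 256 = 99
Complement = 156

156


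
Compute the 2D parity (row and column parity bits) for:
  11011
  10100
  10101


Row parities: 001
Column parities: 11010

Row P: 001, Col P: 11010, Corner: 1


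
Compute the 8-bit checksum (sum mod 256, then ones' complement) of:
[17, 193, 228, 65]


Sum = 503 mod 256 = 247
Complement = 8

8


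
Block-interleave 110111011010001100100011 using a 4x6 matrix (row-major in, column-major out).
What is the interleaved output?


Matrix:
  110111
  011010
  001100
  100011
Read columns: 100111000110101011011001

100111000110101011011001


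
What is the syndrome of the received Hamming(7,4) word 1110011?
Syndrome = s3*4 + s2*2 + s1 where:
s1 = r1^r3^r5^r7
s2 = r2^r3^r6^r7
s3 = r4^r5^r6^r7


s1=1, s2=0, s3=0

Syndrome = 1 (error at position 1)


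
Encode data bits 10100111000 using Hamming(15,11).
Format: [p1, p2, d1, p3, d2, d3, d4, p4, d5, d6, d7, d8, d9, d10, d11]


Parity bits: p1=0, p2=0, p3=0, p4=1

001001010111000


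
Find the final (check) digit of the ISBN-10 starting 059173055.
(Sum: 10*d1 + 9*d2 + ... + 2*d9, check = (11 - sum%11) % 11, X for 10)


Weighted sum: 206
206 mod 11 = 8

Check digit: 3


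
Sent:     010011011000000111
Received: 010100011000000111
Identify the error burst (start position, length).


XOR: 000111000000000000

Burst at position 3, length 3


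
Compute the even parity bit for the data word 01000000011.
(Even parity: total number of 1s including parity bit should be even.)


Number of 1s in data: 3
Parity bit: 1

1


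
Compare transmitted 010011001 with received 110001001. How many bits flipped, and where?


XOR: 100010000

2 error(s) at position(s): 0, 4


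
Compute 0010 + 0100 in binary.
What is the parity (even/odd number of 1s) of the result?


0010 = 2
0100 = 4
Sum = 6 = 110
1s count = 2

even parity (2 ones in 110)


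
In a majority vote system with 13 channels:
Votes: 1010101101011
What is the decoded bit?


Ones: 8 out of 13
Threshold: 7

1 (8/13 voted 1)


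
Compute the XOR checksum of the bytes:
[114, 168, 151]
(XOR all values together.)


XOR chain: 114 ^ 168 ^ 151 = 77

77


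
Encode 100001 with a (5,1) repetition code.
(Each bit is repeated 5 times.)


Each bit -> 5 copies

111110000000000000000000011111


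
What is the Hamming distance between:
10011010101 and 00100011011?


XOR: 10111001110
Count of 1s: 7

7


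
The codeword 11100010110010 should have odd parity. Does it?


Number of 1s: 7

Yes, parity is correct (7 ones)


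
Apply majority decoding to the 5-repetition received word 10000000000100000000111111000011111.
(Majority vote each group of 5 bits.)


Groups: 10000, 00000, 01000, 00000, 11111, 10000, 11111
Majority votes: 0000101

0000101


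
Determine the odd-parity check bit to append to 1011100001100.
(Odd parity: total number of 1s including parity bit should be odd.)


Number of 1s in data: 6
Parity bit: 1

1


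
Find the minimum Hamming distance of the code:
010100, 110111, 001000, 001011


Comparing all pairs, minimum distance: 2
Can detect 1 errors, correct 0 errors

2


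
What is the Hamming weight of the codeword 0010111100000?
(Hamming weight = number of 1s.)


Counting 1s in 0010111100000

5


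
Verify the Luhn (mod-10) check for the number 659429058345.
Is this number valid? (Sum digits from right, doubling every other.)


Luhn sum = 62
62 mod 10 = 2

Invalid (Luhn sum mod 10 = 2)


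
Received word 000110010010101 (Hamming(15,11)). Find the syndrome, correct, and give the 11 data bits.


Syndrome = 0: no error detected

Data: 01000010101 (no errors)


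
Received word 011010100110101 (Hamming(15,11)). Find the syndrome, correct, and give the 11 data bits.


Syndrome = 0: no error detected

Data: 11010110101 (no errors)


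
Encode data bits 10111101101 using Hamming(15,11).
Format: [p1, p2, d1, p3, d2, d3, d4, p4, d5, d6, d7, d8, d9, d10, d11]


Parity bits: p1=1, p2=1, p3=1, p4=1

111101111101101


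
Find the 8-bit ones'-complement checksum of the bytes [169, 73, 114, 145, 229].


Sum = 730 mod 256 = 218
Complement = 37

37


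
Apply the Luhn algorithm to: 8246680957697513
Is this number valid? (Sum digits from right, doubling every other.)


Luhn sum = 78
78 mod 10 = 8

Invalid (Luhn sum mod 10 = 8)


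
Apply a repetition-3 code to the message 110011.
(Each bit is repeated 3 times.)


Each bit -> 3 copies

111111000000111111


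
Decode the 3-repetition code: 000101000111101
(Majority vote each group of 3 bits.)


Groups: 000, 101, 000, 111, 101
Majority votes: 01011

01011


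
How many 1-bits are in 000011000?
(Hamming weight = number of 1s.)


Counting 1s in 000011000

2


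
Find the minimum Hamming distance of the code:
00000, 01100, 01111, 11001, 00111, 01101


Comparing all pairs, minimum distance: 1
Can detect 0 errors, correct 0 errors

1


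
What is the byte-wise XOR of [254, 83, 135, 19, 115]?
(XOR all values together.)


XOR chain: 254 ^ 83 ^ 135 ^ 19 ^ 115 = 74

74


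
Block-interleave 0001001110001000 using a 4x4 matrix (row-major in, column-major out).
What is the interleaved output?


Matrix:
  0001
  0011
  1000
  1000
Read columns: 0011000001001100

0011000001001100


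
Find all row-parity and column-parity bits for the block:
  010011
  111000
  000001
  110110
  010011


Row parities: 11101
Column parities: 001111

Row P: 11101, Col P: 001111, Corner: 0


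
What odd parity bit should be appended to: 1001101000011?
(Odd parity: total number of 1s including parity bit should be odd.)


Number of 1s in data: 6
Parity bit: 1

1


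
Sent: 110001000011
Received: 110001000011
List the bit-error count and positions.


XOR: 000000000000

0 errors (received matches sent)


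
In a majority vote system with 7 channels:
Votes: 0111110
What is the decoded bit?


Ones: 5 out of 7
Threshold: 4

1 (5/7 voted 1)


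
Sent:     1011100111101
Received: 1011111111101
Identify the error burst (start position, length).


XOR: 0000011000000

Burst at position 5, length 2


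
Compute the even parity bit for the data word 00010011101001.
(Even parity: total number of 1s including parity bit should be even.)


Number of 1s in data: 6
Parity bit: 0

0


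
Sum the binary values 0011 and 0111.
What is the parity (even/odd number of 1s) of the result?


0011 = 3
0111 = 7
Sum = 10 = 1010
1s count = 2

even parity (2 ones in 1010)


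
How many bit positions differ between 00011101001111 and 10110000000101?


XOR: 10101101001010
Count of 1s: 7

7


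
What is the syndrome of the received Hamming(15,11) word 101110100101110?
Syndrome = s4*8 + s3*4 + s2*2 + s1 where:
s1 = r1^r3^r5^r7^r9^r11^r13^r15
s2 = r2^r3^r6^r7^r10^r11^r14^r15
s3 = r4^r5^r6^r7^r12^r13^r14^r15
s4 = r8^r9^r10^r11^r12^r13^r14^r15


s1=1, s2=0, s3=0, s4=0

Syndrome = 1 (error at position 1)


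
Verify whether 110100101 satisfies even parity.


Number of 1s: 5

No, parity error (5 ones)


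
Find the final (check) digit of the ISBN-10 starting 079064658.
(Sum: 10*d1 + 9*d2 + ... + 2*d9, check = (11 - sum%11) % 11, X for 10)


Weighted sum: 246
246 mod 11 = 4

Check digit: 7


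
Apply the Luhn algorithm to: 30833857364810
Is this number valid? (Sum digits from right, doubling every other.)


Luhn sum = 68
68 mod 10 = 8

Invalid (Luhn sum mod 10 = 8)


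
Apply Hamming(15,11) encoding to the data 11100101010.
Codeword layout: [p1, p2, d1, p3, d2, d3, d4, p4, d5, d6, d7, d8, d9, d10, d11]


Parity bits: p1=0, p2=0, p3=0, p4=1

001011010101010


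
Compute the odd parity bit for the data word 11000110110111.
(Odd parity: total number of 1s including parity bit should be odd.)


Number of 1s in data: 9
Parity bit: 0

0


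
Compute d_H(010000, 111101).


XOR: 101101
Count of 1s: 4

4


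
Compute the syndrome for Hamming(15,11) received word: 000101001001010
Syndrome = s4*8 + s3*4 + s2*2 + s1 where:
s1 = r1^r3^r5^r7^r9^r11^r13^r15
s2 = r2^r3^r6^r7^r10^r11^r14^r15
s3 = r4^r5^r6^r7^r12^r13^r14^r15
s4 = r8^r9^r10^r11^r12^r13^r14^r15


s1=1, s2=0, s3=0, s4=1

Syndrome = 9 (error at position 9)


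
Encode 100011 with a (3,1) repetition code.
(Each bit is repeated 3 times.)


Each bit -> 3 copies

111000000000111111


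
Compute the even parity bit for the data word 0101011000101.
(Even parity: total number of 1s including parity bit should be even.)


Number of 1s in data: 6
Parity bit: 0

0


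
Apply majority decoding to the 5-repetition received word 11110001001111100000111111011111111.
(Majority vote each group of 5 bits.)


Groups: 11110, 00100, 11111, 00000, 11111, 10111, 11111
Majority votes: 1010111

1010111


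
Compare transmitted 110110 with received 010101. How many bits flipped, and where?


XOR: 100011

3 error(s) at position(s): 0, 4, 5


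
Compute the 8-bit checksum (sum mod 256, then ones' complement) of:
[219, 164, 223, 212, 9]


Sum = 827 mod 256 = 59
Complement = 196

196


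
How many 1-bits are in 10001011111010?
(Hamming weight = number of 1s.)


Counting 1s in 10001011111010

8


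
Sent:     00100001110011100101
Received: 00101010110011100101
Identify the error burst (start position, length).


XOR: 00001011000000000000

Burst at position 4, length 4


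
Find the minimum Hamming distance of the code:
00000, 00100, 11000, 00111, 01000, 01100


Comparing all pairs, minimum distance: 1
Can detect 0 errors, correct 0 errors

1


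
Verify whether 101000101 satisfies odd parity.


Number of 1s: 4

No, parity error (4 ones)


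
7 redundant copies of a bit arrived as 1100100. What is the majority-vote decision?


Ones: 3 out of 7
Threshold: 4

0 (3/7 voted 1)


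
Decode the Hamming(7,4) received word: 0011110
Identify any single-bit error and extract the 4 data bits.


Syndrome = 4: error at position 4

Data: 1110 (corrected bit 4)


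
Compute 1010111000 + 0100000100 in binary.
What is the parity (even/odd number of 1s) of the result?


1010111000 = 696
0100000100 = 260
Sum = 956 = 1110111100
1s count = 7

odd parity (7 ones in 1110111100)


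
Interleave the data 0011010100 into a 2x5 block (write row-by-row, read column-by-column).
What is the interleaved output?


Matrix:
  00110
  10100
Read columns: 0100111000

0100111000


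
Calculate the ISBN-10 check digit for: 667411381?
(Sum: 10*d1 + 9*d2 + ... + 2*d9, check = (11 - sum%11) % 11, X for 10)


Weighted sum: 247
247 mod 11 = 5

Check digit: 6


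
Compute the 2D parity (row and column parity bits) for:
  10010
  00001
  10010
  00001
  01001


Row parities: 01010
Column parities: 01001

Row P: 01010, Col P: 01001, Corner: 0


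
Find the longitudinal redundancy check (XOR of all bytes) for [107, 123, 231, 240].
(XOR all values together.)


XOR chain: 107 ^ 123 ^ 231 ^ 240 = 7

7


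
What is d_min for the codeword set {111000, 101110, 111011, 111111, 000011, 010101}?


Comparing all pairs, minimum distance: 1
Can detect 0 errors, correct 0 errors

1


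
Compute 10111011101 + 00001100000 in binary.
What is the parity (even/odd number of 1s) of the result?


10111011101 = 1501
00001100000 = 96
Sum = 1597 = 11000111101
1s count = 7

odd parity (7 ones in 11000111101)


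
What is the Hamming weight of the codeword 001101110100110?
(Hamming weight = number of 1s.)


Counting 1s in 001101110100110

8


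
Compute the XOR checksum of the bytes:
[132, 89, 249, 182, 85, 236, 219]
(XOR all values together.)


XOR chain: 132 ^ 89 ^ 249 ^ 182 ^ 85 ^ 236 ^ 219 = 240

240


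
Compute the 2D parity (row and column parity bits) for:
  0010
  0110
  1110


Row parities: 101
Column parities: 1010

Row P: 101, Col P: 1010, Corner: 0


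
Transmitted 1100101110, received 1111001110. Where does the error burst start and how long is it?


XOR: 0011100000

Burst at position 2, length 3


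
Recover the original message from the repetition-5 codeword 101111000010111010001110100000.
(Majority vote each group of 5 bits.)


Groups: 10111, 10000, 10111, 01000, 11101, 00000
Majority votes: 101010

101010


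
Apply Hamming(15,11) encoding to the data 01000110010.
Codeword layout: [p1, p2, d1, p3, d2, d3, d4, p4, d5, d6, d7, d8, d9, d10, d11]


Parity bits: p1=0, p2=1, p3=0, p4=1

010010010110010


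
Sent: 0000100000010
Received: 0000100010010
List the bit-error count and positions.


XOR: 0000000010000

1 error(s) at position(s): 8


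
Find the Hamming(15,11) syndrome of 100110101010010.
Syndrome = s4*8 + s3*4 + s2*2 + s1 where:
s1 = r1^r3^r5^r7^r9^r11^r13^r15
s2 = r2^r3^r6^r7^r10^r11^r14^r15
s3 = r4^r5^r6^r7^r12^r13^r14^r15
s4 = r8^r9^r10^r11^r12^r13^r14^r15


s1=1, s2=1, s3=0, s4=1

Syndrome = 11 (error at position 11)


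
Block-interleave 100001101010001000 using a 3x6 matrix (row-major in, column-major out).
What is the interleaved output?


Matrix:
  100001
  101010
  001000
Read columns: 110000011000010100

110000011000010100


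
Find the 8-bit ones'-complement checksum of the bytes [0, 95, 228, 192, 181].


Sum = 696 mod 256 = 184
Complement = 71

71


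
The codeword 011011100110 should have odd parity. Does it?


Number of 1s: 7

Yes, parity is correct (7 ones)


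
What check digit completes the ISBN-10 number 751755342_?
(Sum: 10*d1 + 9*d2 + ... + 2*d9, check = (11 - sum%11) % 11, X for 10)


Weighted sum: 255
255 mod 11 = 2

Check digit: 9


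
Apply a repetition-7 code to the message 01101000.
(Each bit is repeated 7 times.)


Each bit -> 7 copies

00000001111111111111100000001111111000000000000000000000


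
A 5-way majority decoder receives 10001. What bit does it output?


Ones: 2 out of 5
Threshold: 3

0 (2/5 voted 1)


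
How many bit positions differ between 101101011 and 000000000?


XOR: 101101011
Count of 1s: 6

6


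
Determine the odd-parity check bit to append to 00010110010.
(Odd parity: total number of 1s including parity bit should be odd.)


Number of 1s in data: 4
Parity bit: 1

1


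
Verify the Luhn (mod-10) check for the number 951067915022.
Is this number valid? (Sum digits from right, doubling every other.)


Luhn sum = 43
43 mod 10 = 3

Invalid (Luhn sum mod 10 = 3)


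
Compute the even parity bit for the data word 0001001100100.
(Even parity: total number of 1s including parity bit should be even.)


Number of 1s in data: 4
Parity bit: 0

0


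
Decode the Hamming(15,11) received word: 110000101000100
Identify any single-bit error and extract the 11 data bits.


Syndrome = 0: no error detected

Data: 00011000100 (no errors)


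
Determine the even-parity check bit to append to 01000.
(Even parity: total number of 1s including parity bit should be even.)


Number of 1s in data: 1
Parity bit: 1

1


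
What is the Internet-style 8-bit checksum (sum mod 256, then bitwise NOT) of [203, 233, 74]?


Sum = 510 mod 256 = 254
Complement = 1

1


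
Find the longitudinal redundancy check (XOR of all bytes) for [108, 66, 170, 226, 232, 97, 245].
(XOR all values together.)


XOR chain: 108 ^ 66 ^ 170 ^ 226 ^ 232 ^ 97 ^ 245 = 26

26


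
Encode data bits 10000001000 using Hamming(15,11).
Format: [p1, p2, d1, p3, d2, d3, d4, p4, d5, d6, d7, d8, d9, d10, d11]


Parity bits: p1=1, p2=1, p3=1, p4=1

111100010001000


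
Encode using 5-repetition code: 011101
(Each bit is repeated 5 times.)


Each bit -> 5 copies

000001111111111111110000011111


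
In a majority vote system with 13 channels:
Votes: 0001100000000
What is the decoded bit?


Ones: 2 out of 13
Threshold: 7

0 (2/13 voted 1)


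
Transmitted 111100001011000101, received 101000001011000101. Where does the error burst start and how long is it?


XOR: 010100000000000000

Burst at position 1, length 3


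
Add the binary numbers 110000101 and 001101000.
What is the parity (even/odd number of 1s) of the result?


110000101 = 389
001101000 = 104
Sum = 493 = 111101101
1s count = 7

odd parity (7 ones in 111101101)


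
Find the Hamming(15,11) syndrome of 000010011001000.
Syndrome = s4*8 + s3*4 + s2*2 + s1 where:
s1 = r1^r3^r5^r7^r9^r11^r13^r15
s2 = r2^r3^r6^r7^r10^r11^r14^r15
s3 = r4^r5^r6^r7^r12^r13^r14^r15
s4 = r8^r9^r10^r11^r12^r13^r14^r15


s1=0, s2=0, s3=0, s4=1

Syndrome = 8 (error at position 8)


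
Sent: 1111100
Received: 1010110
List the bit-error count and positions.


XOR: 0101010

3 error(s) at position(s): 1, 3, 5


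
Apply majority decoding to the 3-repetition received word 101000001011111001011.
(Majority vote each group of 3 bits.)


Groups: 101, 000, 001, 011, 111, 001, 011
Majority votes: 1001101

1001101


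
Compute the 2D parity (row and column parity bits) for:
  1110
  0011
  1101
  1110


Row parities: 1011
Column parities: 1110

Row P: 1011, Col P: 1110, Corner: 1


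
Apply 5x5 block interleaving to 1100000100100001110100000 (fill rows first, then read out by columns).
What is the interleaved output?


Matrix:
  11000
  00100
  10000
  11101
  00000
Read columns: 1011010010010100000000010

1011010010010100000000010


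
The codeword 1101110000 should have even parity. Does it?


Number of 1s: 5

No, parity error (5 ones)


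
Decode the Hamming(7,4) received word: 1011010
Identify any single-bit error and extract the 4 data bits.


Syndrome = 0: no error detected

Data: 1010 (no errors)


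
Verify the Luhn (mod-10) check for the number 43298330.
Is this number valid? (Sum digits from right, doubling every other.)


Luhn sum = 40
40 mod 10 = 0

Valid (Luhn sum mod 10 = 0)


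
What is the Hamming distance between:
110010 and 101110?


XOR: 011100
Count of 1s: 3

3


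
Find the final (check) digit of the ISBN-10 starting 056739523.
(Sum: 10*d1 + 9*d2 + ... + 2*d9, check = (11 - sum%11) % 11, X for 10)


Weighted sum: 237
237 mod 11 = 6

Check digit: 5


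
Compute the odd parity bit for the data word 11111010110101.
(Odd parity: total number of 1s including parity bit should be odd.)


Number of 1s in data: 10
Parity bit: 1

1


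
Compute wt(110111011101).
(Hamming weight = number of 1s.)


Counting 1s in 110111011101

9


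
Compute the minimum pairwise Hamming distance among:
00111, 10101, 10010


Comparing all pairs, minimum distance: 2
Can detect 1 errors, correct 0 errors

2


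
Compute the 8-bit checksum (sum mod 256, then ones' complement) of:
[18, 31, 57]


Sum = 106 mod 256 = 106
Complement = 149

149


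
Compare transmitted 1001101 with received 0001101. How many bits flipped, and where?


XOR: 1000000

1 error(s) at position(s): 0


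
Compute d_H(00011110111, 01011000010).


XOR: 01000110101
Count of 1s: 5

5


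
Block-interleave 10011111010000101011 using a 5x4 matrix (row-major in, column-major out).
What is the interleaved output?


Matrix:
  1001
  1111
  0100
  0010
  1011
Read columns: 11001011000101111001

11001011000101111001


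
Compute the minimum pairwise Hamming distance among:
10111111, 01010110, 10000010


Comparing all pairs, minimum distance: 4
Can detect 3 errors, correct 1 errors

4


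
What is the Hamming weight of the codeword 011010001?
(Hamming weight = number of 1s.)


Counting 1s in 011010001

4


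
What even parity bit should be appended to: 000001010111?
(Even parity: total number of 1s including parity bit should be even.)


Number of 1s in data: 5
Parity bit: 1

1


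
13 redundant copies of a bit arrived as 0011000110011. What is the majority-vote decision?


Ones: 6 out of 13
Threshold: 7

0 (6/13 voted 1)


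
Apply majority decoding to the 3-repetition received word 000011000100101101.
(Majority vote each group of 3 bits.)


Groups: 000, 011, 000, 100, 101, 101
Majority votes: 010011

010011


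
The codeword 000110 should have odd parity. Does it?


Number of 1s: 2

No, parity error (2 ones)


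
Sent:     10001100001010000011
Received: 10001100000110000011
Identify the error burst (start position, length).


XOR: 00000000001100000000

Burst at position 10, length 2


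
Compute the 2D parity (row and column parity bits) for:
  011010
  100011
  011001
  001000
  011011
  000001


Row parities: 111101
Column parities: 110010

Row P: 111101, Col P: 110010, Corner: 1


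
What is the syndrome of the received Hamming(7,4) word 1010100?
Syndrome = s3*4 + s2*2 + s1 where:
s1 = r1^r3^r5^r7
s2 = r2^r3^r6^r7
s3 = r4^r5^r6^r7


s1=1, s2=1, s3=1

Syndrome = 7 (error at position 7)
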